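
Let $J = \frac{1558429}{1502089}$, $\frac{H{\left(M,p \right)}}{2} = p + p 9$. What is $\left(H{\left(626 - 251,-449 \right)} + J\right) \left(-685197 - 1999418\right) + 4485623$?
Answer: $\frac{36214679356496912}{1502089} \approx 2.411 \cdot 10^{10}$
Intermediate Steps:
$H{\left(M,p \right)} = 20 p$ ($H{\left(M,p \right)} = 2 \left(p + p 9\right) = 2 \left(p + 9 p\right) = 2 \cdot 10 p = 20 p$)
$J = \frac{1558429}{1502089}$ ($J = 1558429 \cdot \frac{1}{1502089} = \frac{1558429}{1502089} \approx 1.0375$)
$\left(H{\left(626 - 251,-449 \right)} + J\right) \left(-685197 - 1999418\right) + 4485623 = \left(20 \left(-449\right) + \frac{1558429}{1502089}\right) \left(-685197 - 1999418\right) + 4485623 = \left(-8980 + \frac{1558429}{1502089}\right) \left(-2684615\right) + 4485623 = \left(- \frac{13487200791}{1502089}\right) \left(-2684615\right) + 4485623 = \frac{36207941551530465}{1502089} + 4485623 = \frac{36214679356496912}{1502089}$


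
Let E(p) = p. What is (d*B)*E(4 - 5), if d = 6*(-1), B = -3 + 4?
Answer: 6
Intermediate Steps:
B = 1
d = -6
(d*B)*E(4 - 5) = (-6*1)*(4 - 5) = -6*(-1) = 6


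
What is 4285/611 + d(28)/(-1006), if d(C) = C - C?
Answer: 4285/611 ≈ 7.0131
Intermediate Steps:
d(C) = 0
4285/611 + d(28)/(-1006) = 4285/611 + 0/(-1006) = 4285*(1/611) + 0*(-1/1006) = 4285/611 + 0 = 4285/611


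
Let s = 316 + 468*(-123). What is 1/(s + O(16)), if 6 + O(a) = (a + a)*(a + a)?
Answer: -1/56230 ≈ -1.7784e-5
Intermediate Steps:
O(a) = -6 + 4*a**2 (O(a) = -6 + (a + a)*(a + a) = -6 + (2*a)*(2*a) = -6 + 4*a**2)
s = -57248 (s = 316 - 57564 = -57248)
1/(s + O(16)) = 1/(-57248 + (-6 + 4*16**2)) = 1/(-57248 + (-6 + 4*256)) = 1/(-57248 + (-6 + 1024)) = 1/(-57248 + 1018) = 1/(-56230) = -1/56230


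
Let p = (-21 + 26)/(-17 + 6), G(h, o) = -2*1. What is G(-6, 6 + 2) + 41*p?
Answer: -227/11 ≈ -20.636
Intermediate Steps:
G(h, o) = -2
p = -5/11 (p = 5/(-11) = 5*(-1/11) = -5/11 ≈ -0.45455)
G(-6, 6 + 2) + 41*p = -2 + 41*(-5/11) = -2 - 205/11 = -227/11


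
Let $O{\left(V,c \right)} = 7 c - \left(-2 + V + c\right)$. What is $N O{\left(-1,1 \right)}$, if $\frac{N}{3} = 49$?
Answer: $1323$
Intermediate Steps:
$O{\left(V,c \right)} = 2 - V + 6 c$ ($O{\left(V,c \right)} = 7 c - \left(-2 + V + c\right) = 2 - V + 6 c$)
$N = 147$ ($N = 3 \cdot 49 = 147$)
$N O{\left(-1,1 \right)} = 147 \left(2 - -1 + 6 \cdot 1\right) = 147 \left(2 + 1 + 6\right) = 147 \cdot 9 = 1323$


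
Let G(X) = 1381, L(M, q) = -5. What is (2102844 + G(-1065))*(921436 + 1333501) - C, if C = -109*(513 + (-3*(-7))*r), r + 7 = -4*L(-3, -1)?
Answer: 4744894894499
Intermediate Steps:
r = 13 (r = -7 - 4*(-5) = -7 + 20 = 13)
C = -85674 (C = -109*(513 - 3*(-7)*13) = -109*(513 + 21*13) = -109*(513 + 273) = -109*786 = -85674)
(2102844 + G(-1065))*(921436 + 1333501) - C = (2102844 + 1381)*(921436 + 1333501) - 1*(-85674) = 2104225*2254937 + 85674 = 4744894808825 + 85674 = 4744894894499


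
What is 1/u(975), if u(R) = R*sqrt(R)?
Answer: sqrt(39)/190125 ≈ 3.2847e-5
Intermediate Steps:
u(R) = R**(3/2)
1/u(975) = 1/(975**(3/2)) = 1/(4875*sqrt(39)) = sqrt(39)/190125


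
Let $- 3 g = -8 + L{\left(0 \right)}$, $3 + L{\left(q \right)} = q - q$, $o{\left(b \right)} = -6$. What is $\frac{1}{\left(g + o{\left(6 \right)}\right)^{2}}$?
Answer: $\frac{9}{49} \approx 0.18367$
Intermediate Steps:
$L{\left(q \right)} = -3$ ($L{\left(q \right)} = -3 + \left(q - q\right) = -3 + 0 = -3$)
$g = \frac{11}{3}$ ($g = - \frac{-8 - 3}{3} = \left(- \frac{1}{3}\right) \left(-11\right) = \frac{11}{3} \approx 3.6667$)
$\frac{1}{\left(g + o{\left(6 \right)}\right)^{2}} = \frac{1}{\left(\frac{11}{3} - 6\right)^{2}} = \frac{1}{\left(- \frac{7}{3}\right)^{2}} = \frac{1}{\frac{49}{9}} = \frac{9}{49}$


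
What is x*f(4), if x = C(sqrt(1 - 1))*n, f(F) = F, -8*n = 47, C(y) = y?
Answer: 0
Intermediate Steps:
n = -47/8 (n = -1/8*47 = -47/8 ≈ -5.8750)
x = 0 (x = sqrt(1 - 1)*(-47/8) = sqrt(0)*(-47/8) = 0*(-47/8) = 0)
x*f(4) = 0*4 = 0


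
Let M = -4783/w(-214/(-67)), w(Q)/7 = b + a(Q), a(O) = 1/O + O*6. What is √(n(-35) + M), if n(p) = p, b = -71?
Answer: I*√581291650032961/5171131 ≈ 4.6624*I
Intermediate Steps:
a(O) = 1/O + 6*O
w(Q) = -497 + 7/Q + 42*Q (w(Q) = 7*(-71 + (1/Q + 6*Q)) = 7*(-71 + 1/Q + 6*Q) = -497 + 7/Q + 42*Q)
M = 68578654/5171131 (M = -4783/(-497 + 7/((-214/(-67))) + 42*(-214/(-67))) = -4783/(-497 + 7/((-214*(-1/67))) + 42*(-214*(-1/67))) = -4783/(-497 + 7/(214/67) + 42*(214/67)) = -4783/(-497 + 7*(67/214) + 8988/67) = -4783/(-497 + 469/214 + 8988/67) = -4783/(-5171131/14338) = -4783*(-14338/5171131) = 68578654/5171131 ≈ 13.262)
√(n(-35) + M) = √(-35 + 68578654/5171131) = √(-112410931/5171131) = I*√581291650032961/5171131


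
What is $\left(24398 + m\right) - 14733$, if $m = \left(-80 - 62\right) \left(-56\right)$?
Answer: $17617$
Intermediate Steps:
$m = 7952$ ($m = \left(-142\right) \left(-56\right) = 7952$)
$\left(24398 + m\right) - 14733 = \left(24398 + 7952\right) - 14733 = 32350 - 14733 = 17617$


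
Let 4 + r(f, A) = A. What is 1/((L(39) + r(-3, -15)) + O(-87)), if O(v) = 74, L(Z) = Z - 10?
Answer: 1/84 ≈ 0.011905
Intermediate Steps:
L(Z) = -10 + Z
r(f, A) = -4 + A
1/((L(39) + r(-3, -15)) + O(-87)) = 1/(((-10 + 39) + (-4 - 15)) + 74) = 1/((29 - 19) + 74) = 1/(10 + 74) = 1/84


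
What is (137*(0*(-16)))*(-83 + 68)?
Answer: 0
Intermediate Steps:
(137*(0*(-16)))*(-83 + 68) = (137*0)*(-15) = 0*(-15) = 0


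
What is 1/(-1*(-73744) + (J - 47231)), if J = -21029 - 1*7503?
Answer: -1/2019 ≈ -0.00049530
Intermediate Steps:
J = -28532 (J = -21029 - 7503 = -28532)
1/(-1*(-73744) + (J - 47231)) = 1/(-1*(-73744) + (-28532 - 47231)) = 1/(73744 - 75763) = 1/(-2019) = -1/2019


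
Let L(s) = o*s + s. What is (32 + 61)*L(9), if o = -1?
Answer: 0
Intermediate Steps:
L(s) = 0 (L(s) = -s + s = 0)
(32 + 61)*L(9) = (32 + 61)*0 = 93*0 = 0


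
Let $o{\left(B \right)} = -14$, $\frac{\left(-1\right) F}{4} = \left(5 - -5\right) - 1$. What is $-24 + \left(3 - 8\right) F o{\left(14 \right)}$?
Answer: $-2544$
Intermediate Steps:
$F = -36$ ($F = - 4 \left(\left(5 - -5\right) - 1\right) = - 4 \left(\left(5 + 5\right) - 1\right) = - 4 \left(10 - 1\right) = \left(-4\right) 9 = -36$)
$-24 + \left(3 - 8\right) F o{\left(14 \right)} = -24 + \left(3 - 8\right) \left(-36\right) \left(-14\right) = -24 + \left(-5\right) \left(-36\right) \left(-14\right) = -24 + 180 \left(-14\right) = -24 - 2520 = -2544$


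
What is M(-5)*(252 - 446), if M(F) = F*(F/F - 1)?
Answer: 0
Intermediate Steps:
M(F) = 0 (M(F) = F*(1 - 1) = F*0 = 0)
M(-5)*(252 - 446) = 0*(252 - 446) = 0*(-194) = 0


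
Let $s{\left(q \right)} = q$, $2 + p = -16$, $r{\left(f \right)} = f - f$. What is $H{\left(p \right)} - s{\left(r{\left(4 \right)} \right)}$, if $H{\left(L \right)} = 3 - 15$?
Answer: $-12$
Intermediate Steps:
$r{\left(f \right)} = 0$
$p = -18$ ($p = -2 - 16 = -18$)
$H{\left(L \right)} = -12$ ($H{\left(L \right)} = 3 - 15 = -12$)
$H{\left(p \right)} - s{\left(r{\left(4 \right)} \right)} = -12 - 0 = -12 + 0 = -12$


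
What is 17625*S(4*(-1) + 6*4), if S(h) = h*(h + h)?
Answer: 14100000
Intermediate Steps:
S(h) = 2*h**2 (S(h) = h*(2*h) = 2*h**2)
17625*S(4*(-1) + 6*4) = 17625*(2*(4*(-1) + 6*4)**2) = 17625*(2*(-4 + 24)**2) = 17625*(2*20**2) = 17625*(2*400) = 17625*800 = 14100000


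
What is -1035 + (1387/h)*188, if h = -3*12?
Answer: -74504/9 ≈ -8278.2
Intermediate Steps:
h = -36
-1035 + (1387/h)*188 = -1035 + (1387/(-36))*188 = -1035 + (1387*(-1/36))*188 = -1035 - 1387/36*188 = -1035 - 65189/9 = -74504/9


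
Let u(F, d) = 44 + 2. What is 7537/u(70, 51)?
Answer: 7537/46 ≈ 163.85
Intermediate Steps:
u(F, d) = 46
7537/u(70, 51) = 7537/46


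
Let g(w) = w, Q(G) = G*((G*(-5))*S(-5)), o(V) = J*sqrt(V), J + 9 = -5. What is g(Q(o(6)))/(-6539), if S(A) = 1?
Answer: 5880/6539 ≈ 0.89922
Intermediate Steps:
J = -14 (J = -9 - 5 = -14)
o(V) = -14*sqrt(V)
Q(G) = -5*G**2 (Q(G) = G*((G*(-5))*1) = G*(-5*G*1) = G*(-5*G) = -5*G**2)
g(Q(o(6)))/(-6539) = -5*(-14*sqrt(6))**2/(-6539) = -5*1176*(-1/6539) = -5880*(-1/6539) = 5880/6539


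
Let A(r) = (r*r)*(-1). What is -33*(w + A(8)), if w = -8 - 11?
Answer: 2739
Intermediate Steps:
w = -19
A(r) = -r² (A(r) = r²*(-1) = -r²)
-33*(w + A(8)) = -33*(-19 - 1*8²) = -33*(-19 - 1*64) = -33*(-19 - 64) = -33*(-83) = 2739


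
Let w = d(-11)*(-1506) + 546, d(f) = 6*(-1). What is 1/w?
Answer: 1/9582 ≈ 0.00010436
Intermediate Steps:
d(f) = -6
w = 9582 (w = -6*(-1506) + 546 = 9036 + 546 = 9582)
1/w = 1/9582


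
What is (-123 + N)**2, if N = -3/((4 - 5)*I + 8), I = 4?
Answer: 245025/16 ≈ 15314.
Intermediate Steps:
N = -3/4 (N = -3/((4 - 5)*4 + 8) = -3/(-1*4 + 8) = -3/(-4 + 8) = -3/4 ≈ -0.75000)
(-123 + N)**2 = (-123 - 3/4)**2 = (-495/4)**2 = 245025/16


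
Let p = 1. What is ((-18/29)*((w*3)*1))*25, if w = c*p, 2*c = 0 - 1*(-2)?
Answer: -1350/29 ≈ -46.552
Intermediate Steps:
c = 1 (c = (0 - 1*(-2))/2 = (0 + 2)/2 = (½)*2 = 1)
w = 1 (w = 1*1 = 1)
((-18/29)*((w*3)*1))*25 = ((-18/29)*((1*3)*1))*25 = ((-18*1/29)*(3*1))*25 = -18/29*3*25 = -54/29*25 = -1350/29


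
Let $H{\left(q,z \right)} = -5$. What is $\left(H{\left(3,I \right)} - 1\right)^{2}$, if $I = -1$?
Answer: $36$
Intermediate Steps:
$\left(H{\left(3,I \right)} - 1\right)^{2} = \left(-5 - 1\right)^{2} = \left(-6\right)^{2} = 36$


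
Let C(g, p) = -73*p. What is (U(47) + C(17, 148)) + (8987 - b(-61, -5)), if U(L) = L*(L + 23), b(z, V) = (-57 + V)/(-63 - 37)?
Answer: 73619/50 ≈ 1472.4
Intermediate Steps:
b(z, V) = 57/100 - V/100 (b(z, V) = (-57 + V)/(-100) = (-57 + V)*(-1/100) = 57/100 - V/100)
U(L) = L*(23 + L)
(U(47) + C(17, 148)) + (8987 - b(-61, -5)) = (47*(23 + 47) - 73*148) + (8987 - (57/100 - 1/100*(-5))) = (47*70 - 10804) + (8987 - (57/100 + 1/20)) = (3290 - 10804) + (8987 - 1*31/50) = -7514 + (8987 - 31/50) = -7514 + 449319/50 = 73619/50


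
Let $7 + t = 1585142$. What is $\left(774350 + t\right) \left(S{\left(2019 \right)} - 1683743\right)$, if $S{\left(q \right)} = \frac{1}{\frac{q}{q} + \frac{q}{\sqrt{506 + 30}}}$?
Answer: $- \frac{3238460083870400367}{815165} + \frac{1905520086 \sqrt{134}}{815165} \approx -3.9728 \cdot 10^{12}$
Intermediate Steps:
$t = 1585135$ ($t = -7 + 1585142 = 1585135$)
$S{\left(q \right)} = \frac{1}{1 + \frac{q \sqrt{134}}{268}}$ ($S{\left(q \right)} = \frac{1}{1 + \frac{q}{\sqrt{536}}} = \frac{1}{1 + \frac{q}{2 \sqrt{134}}} = \frac{1}{1 + q \frac{\sqrt{134}}{268}} = \frac{1}{1 + \frac{q \sqrt{134}}{268}}$)
$\left(774350 + t\right) \left(S{\left(2019 \right)} - 1683743\right) = \left(774350 + 1585135\right) \left(\frac{2 \sqrt{134}}{2019 + 2 \sqrt{134}} - 1683743\right) = 2359485 \left(-1683743 + \frac{2 \sqrt{134}}{2019 + 2 \sqrt{134}}\right) = -3972766352355 + \frac{4718970 \sqrt{134}}{2019 + 2 \sqrt{134}}$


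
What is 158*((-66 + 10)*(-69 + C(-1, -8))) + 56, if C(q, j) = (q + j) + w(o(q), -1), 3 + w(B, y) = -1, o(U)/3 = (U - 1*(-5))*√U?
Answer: 725592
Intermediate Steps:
o(U) = 3*√U*(5 + U) (o(U) = 3*((U - 1*(-5))*√U) = 3*((U + 5)*√U) = 3*((5 + U)*√U) = 3*(√U*(5 + U)) = 3*√U*(5 + U))
w(B, y) = -4 (w(B, y) = -3 - 1 = -4)
C(q, j) = -4 + j + q (C(q, j) = (q + j) - 4 = (j + q) - 4 = -4 + j + q)
158*((-66 + 10)*(-69 + C(-1, -8))) + 56 = 158*((-66 + 10)*(-69 + (-4 - 8 - 1))) + 56 = 158*(-56*(-69 - 13)) + 56 = 158*(-56*(-82)) + 56 = 158*4592 + 56 = 725536 + 56 = 725592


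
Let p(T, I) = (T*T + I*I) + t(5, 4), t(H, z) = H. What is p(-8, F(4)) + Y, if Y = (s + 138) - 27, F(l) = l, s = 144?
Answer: 340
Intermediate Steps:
Y = 255 (Y = (144 + 138) - 27 = 282 - 27 = 255)
p(T, I) = 5 + I² + T² (p(T, I) = (T*T + I*I) + 5 = (T² + I²) + 5 = (I² + T²) + 5 = 5 + I² + T²)
p(-8, F(4)) + Y = (5 + 4² + (-8)²) + 255 = (5 + 16 + 64) + 255 = 85 + 255 = 340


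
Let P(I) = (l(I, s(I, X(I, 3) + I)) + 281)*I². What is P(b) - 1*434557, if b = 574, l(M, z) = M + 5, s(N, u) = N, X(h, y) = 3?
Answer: 282914803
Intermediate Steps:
l(M, z) = 5 + M
P(I) = I²*(286 + I) (P(I) = ((5 + I) + 281)*I² = (286 + I)*I² = I²*(286 + I))
P(b) - 1*434557 = 574²*(286 + 574) - 1*434557 = 329476*860 - 434557 = 283349360 - 434557 = 282914803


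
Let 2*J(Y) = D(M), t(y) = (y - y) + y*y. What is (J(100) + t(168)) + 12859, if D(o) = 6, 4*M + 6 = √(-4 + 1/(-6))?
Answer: 41086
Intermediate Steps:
M = -3/2 + 5*I*√6/24 (M = -3/2 + √(-4 + 1/(-6))/4 = -3/2 + √(-4 - ⅙)/4 = -3/2 + √(-25/6)/4 = -3/2 + (5*I*√6/6)/4 = -3/2 + 5*I*√6/24 ≈ -1.5 + 0.51031*I)
t(y) = y² (t(y) = 0 + y² = y²)
J(Y) = 3 (J(Y) = (½)*6 = 3)
(J(100) + t(168)) + 12859 = (3 + 168²) + 12859 = (3 + 28224) + 12859 = 28227 + 12859 = 41086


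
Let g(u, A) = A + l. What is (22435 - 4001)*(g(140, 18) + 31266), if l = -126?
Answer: 574366572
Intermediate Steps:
g(u, A) = -126 + A (g(u, A) = A - 126 = -126 + A)
(22435 - 4001)*(g(140, 18) + 31266) = (22435 - 4001)*((-126 + 18) + 31266) = 18434*(-108 + 31266) = 18434*31158 = 574366572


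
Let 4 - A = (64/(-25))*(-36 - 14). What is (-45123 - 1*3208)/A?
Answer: 48331/124 ≈ 389.77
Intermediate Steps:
A = -124 (A = 4 - 64/(-25)*(-36 - 14) = 4 - 64*(-1/25)*(-50) = 4 - (-64)*(-50)/25 = 4 - 1*128 = 4 - 128 = -124)
(-45123 - 1*3208)/A = (-45123 - 1*3208)/(-124) = (-45123 - 3208)*(-1/124) = -48331*(-1/124) = 48331/124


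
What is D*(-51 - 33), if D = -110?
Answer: 9240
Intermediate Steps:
D*(-51 - 33) = -110*(-51 - 33) = -110*(-84) = 9240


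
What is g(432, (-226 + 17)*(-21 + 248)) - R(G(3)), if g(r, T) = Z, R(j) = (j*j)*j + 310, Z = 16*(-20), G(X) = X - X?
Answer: -630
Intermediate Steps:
G(X) = 0
Z = -320
R(j) = 310 + j³ (R(j) = j²*j + 310 = j³ + 310 = 310 + j³)
g(r, T) = -320
g(432, (-226 + 17)*(-21 + 248)) - R(G(3)) = -320 - (310 + 0³) = -320 - (310 + 0) = -320 - 1*310 = -320 - 310 = -630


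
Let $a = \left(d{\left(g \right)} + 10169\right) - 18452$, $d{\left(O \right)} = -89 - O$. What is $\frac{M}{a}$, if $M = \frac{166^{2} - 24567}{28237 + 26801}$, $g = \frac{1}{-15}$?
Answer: $- \frac{14945}{2303872334} \approx -6.4869 \cdot 10^{-6}$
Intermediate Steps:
$g = - \frac{1}{15} \approx -0.066667$
$M = \frac{2989}{55038}$ ($M = \frac{27556 - 24567}{55038} = 2989 \cdot \frac{1}{55038} = \frac{2989}{55038} \approx 0.054308$)
$a = - \frac{125579}{15}$ ($a = \left(\left(-89 - - \frac{1}{15}\right) + 10169\right) - 18452 = \left(\left(-89 + \frac{1}{15}\right) + 10169\right) - 18452 = \left(- \frac{1334}{15} + 10169\right) - 18452 = \frac{151201}{15} - 18452 = - \frac{125579}{15} \approx -8371.9$)
$\frac{M}{a} = \frac{2989}{55038 \left(- \frac{125579}{15}\right)} = \frac{2989}{55038} \left(- \frac{15}{125579}\right) = - \frac{14945}{2303872334}$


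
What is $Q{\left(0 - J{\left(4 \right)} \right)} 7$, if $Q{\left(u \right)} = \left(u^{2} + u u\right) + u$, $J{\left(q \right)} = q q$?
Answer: $3472$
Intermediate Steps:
$J{\left(q \right)} = q^{2}$
$Q{\left(u \right)} = u + 2 u^{2}$ ($Q{\left(u \right)} = \left(u^{2} + u^{2}\right) + u = 2 u^{2} + u = u + 2 u^{2}$)
$Q{\left(0 - J{\left(4 \right)} \right)} 7 = \left(0 - 4^{2}\right) \left(1 + 2 \left(0 - 4^{2}\right)\right) 7 = \left(0 - 16\right) \left(1 + 2 \left(0 - 16\right)\right) 7 = - 16 \left(1 + 2 \left(-16\right)\right) 7 = - 16 \left(1 - 32\right) 7 = \left(-16\right) \left(-31\right) 7 = 496 \cdot 7 = 3472$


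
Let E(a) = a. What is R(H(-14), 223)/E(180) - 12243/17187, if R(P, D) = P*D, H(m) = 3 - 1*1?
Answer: 910277/515610 ≈ 1.7654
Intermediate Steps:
H(m) = 2 (H(m) = 3 - 1 = 2)
R(P, D) = D*P
R(H(-14), 223)/E(180) - 12243/17187 = (223*2)/180 - 12243/17187 = 446*(1/180) - 12243*1/17187 = 223/90 - 4081/5729 = 910277/515610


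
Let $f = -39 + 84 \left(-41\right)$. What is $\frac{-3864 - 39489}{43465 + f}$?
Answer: $- \frac{43353}{39982} \approx -1.0843$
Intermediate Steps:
$f = -3483$ ($f = -39 - 3444 = -3483$)
$\frac{-3864 - 39489}{43465 + f} = \frac{-3864 - 39489}{43465 - 3483} = - \frac{43353}{39982}$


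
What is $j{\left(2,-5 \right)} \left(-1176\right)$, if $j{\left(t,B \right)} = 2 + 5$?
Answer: $-8232$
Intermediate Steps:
$j{\left(t,B \right)} = 7$
$j{\left(2,-5 \right)} \left(-1176\right) = 7 \left(-1176\right) = -8232$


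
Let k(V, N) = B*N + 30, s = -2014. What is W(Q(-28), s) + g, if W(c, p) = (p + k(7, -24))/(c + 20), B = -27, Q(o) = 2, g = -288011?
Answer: -3168789/11 ≈ -2.8807e+5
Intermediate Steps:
k(V, N) = 30 - 27*N (k(V, N) = -27*N + 30 = 30 - 27*N)
W(c, p) = (678 + p)/(20 + c) (W(c, p) = (p + (30 - 27*(-24)))/(c + 20) = (p + (30 + 648))/(20 + c) = (p + 678)/(20 + c) = (678 + p)/(20 + c))
W(Q(-28), s) + g = (678 - 2014)/(20 + 2) - 288011 = -1336/22 - 288011 = (1/22)*(-1336) - 288011 = -668/11 - 288011 = -3168789/11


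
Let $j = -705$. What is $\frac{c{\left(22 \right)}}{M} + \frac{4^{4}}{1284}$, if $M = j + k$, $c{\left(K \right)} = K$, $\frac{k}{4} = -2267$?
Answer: $\frac{618410}{3137133} \approx 0.19713$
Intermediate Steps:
$k = -9068$ ($k = 4 \left(-2267\right) = -9068$)
$M = -9773$ ($M = -705 - 9068 = -9773$)
$\frac{c{\left(22 \right)}}{M} + \frac{4^{4}}{1284} = \frac{22}{-9773} + \frac{4^{4}}{1284} = 22 \left(- \frac{1}{9773}\right) + 256 \cdot \frac{1}{1284} = - \frac{22}{9773} + \frac{64}{321} = \frac{618410}{3137133}$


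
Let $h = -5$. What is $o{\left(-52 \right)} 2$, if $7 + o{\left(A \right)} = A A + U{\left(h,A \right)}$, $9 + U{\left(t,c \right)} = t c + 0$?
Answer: $5896$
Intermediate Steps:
$U{\left(t,c \right)} = -9 + c t$ ($U{\left(t,c \right)} = -9 + \left(t c + 0\right) = -9 + \left(c t + 0\right) = -9 + c t$)
$o{\left(A \right)} = -16 + A^{2} - 5 A$ ($o{\left(A \right)} = -7 + \left(A A + \left(-9 + A \left(-5\right)\right)\right) = -7 - \left(9 - A^{2} + 5 A\right) = -16 + A^{2} - 5 A$)
$o{\left(-52 \right)} 2 = \left(-16 + \left(-52\right)^{2} - -260\right) 2 = \left(-16 + 2704 + 260\right) 2 = 2948 \cdot 2 = 5896$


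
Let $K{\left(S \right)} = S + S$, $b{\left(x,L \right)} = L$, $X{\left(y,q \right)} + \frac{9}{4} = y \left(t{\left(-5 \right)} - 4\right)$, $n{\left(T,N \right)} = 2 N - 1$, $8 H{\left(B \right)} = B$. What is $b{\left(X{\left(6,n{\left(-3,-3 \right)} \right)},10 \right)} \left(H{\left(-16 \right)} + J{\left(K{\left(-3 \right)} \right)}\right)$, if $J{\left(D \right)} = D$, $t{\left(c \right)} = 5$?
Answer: $-80$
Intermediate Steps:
$H{\left(B \right)} = \frac{B}{8}$
$n{\left(T,N \right)} = -1 + 2 N$
$X{\left(y,q \right)} = - \frac{9}{4} + y$ ($X{\left(y,q \right)} = - \frac{9}{4} + y \left(5 - 4\right) = - \frac{9}{4} + y 1 = - \frac{9}{4} + y$)
$K{\left(S \right)} = 2 S$
$b{\left(X{\left(6,n{\left(-3,-3 \right)} \right)},10 \right)} \left(H{\left(-16 \right)} + J{\left(K{\left(-3 \right)} \right)}\right) = 10 \left(\frac{1}{8} \left(-16\right) + 2 \left(-3\right)\right) = 10 \left(-2 - 6\right) = 10 \left(-8\right) = -80$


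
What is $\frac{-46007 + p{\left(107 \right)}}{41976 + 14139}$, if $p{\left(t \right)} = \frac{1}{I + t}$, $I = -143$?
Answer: $- \frac{1656253}{2020140} \approx -0.81987$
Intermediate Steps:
$p{\left(t \right)} = \frac{1}{-143 + t}$
$\frac{-46007 + p{\left(107 \right)}}{41976 + 14139} = \frac{-46007 + \frac{1}{-143 + 107}}{41976 + 14139} = \frac{-46007 + \frac{1}{-36}}{56115} = \left(-46007 - \frac{1}{36}\right) \frac{1}{56115} = \left(- \frac{1656253}{36}\right) \frac{1}{56115} = - \frac{1656253}{2020140}$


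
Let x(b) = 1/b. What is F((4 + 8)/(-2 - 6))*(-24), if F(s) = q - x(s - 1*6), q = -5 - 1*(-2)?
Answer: 344/5 ≈ 68.800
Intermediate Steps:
q = -3 (q = -5 + 2 = -3)
F(s) = -3 - 1/(-6 + s) (F(s) = -3 - 1/(s - 1*6) = -3 - 1/(s - 6) = -3 - 1/(-6 + s))
F((4 + 8)/(-2 - 6))*(-24) = ((17 - 3*(4 + 8)/(-2 - 6))/(-6 + (4 + 8)/(-2 - 6)))*(-24) = ((17 - 36/(-8))/(-6 + 12/(-8)))*(-24) = ((17 - 36*(-1)/8)/(-6 + 12*(-⅛)))*(-24) = ((17 - 3*(-3/2))/(-6 - 3/2))*(-24) = ((17 + 9/2)/(-15/2))*(-24) = -2/15*43/2*(-24) = -43/15*(-24) = 344/5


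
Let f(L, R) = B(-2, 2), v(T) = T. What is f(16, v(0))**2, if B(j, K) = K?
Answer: 4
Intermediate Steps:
f(L, R) = 2
f(16, v(0))**2 = 2**2 = 4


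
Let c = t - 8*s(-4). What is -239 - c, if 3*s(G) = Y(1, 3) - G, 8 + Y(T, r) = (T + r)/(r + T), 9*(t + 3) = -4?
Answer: -2192/9 ≈ -243.56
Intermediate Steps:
t = -31/9 (t = -3 + (⅑)*(-4) = -3 - 4/9 = -31/9 ≈ -3.4444)
Y(T, r) = -7 (Y(T, r) = -8 + (T + r)/(r + T) = -8 + (T + r)/(T + r) = -8 + 1 = -7)
s(G) = -7/3 - G/3 (s(G) = (-7 - G)/3 = -7/3 - G/3)
c = 41/9 (c = -31/9 - 8*(-7/3 - ⅓*(-4)) = -31/9 - 8*(-7/3 + 4/3) = -31/9 - 8*(-1) = -31/9 + 8 = 41/9 ≈ 4.5556)
-239 - c = -239 - 1*41/9 = -239 - 41/9 = -2192/9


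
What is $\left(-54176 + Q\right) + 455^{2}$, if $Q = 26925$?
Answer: $179774$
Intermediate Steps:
$\left(-54176 + Q\right) + 455^{2} = \left(-54176 + 26925\right) + 455^{2} = -27251 + 207025 = 179774$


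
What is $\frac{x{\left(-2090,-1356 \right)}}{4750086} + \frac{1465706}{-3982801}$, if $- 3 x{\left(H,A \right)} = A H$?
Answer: $- \frac{487486454518}{859938512313} \approx -0.56688$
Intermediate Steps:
$x{\left(H,A \right)} = - \frac{A H}{3}$
$\frac{x{\left(-2090,-1356 \right)}}{4750086} + \frac{1465706}{-3982801} = \frac{\left(- \frac{1}{3}\right) \left(-1356\right) \left(-2090\right)}{4750086} + \frac{1465706}{-3982801} = \left(-944680\right) \frac{1}{4750086} + 1465706 \left(- \frac{1}{3982801}\right) = - \frac{42940}{215913} - \frac{1465706}{3982801} = - \frac{487486454518}{859938512313}$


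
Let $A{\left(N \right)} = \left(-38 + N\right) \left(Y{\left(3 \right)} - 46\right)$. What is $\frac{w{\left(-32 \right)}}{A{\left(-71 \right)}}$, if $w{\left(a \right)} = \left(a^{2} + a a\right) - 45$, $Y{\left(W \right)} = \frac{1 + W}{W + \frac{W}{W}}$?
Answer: $\frac{2003}{4905} \approx 0.40836$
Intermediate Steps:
$Y{\left(W \right)} = 1$ ($Y{\left(W \right)} = \frac{1 + W}{W + 1} = \frac{1 + W}{1 + W} = 1$)
$w{\left(a \right)} = -45 + 2 a^{2}$ ($w{\left(a \right)} = \left(a^{2} + a^{2}\right) - 45 = 2 a^{2} - 45 = -45 + 2 a^{2}$)
$A{\left(N \right)} = 1710 - 45 N$ ($A{\left(N \right)} = \left(-38 + N\right) \left(1 - 46\right) = \left(-38 + N\right) \left(-45\right) = 1710 - 45 N$)
$\frac{w{\left(-32 \right)}}{A{\left(-71 \right)}} = \frac{-45 + 2 \left(-32\right)^{2}}{1710 - -3195} = \frac{-45 + 2 \cdot 1024}{1710 + 3195} = \frac{-45 + 2048}{4905} = 2003 \cdot \frac{1}{4905} = \frac{2003}{4905}$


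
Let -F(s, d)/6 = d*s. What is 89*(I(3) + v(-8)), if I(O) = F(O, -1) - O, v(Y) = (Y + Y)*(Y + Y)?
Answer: 24119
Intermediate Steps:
F(s, d) = -6*d*s
v(Y) = 4*Y**2 (v(Y) = (2*Y)*(2*Y) = 4*Y**2)
I(O) = 5*O (I(O) = -6*(-1)*O - O = 6*O - O = 5*O)
89*(I(3) + v(-8)) = 89*(5*3 + 4*(-8)**2) = 89*(15 + 4*64) = 89*(15 + 256) = 89*271 = 24119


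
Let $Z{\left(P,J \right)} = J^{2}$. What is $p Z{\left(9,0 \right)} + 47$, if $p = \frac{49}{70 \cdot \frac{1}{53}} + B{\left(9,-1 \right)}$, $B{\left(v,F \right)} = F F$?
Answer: $47$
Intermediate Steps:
$B{\left(v,F \right)} = F^{2}$
$p = \frac{381}{10}$ ($p = \frac{49}{70 \cdot \frac{1}{53}} + \left(-1\right)^{2} = \frac{49}{70 \cdot \frac{1}{53}} + 1 = \frac{49}{\frac{70}{53}} + 1 = 49 \cdot \frac{53}{70} + 1 = \frac{371}{10} + 1 = \frac{381}{10} \approx 38.1$)
$p Z{\left(9,0 \right)} + 47 = \frac{381 \cdot 0^{2}}{10} + 47 = \frac{381}{10} \cdot 0 + 47 = 0 + 47 = 47$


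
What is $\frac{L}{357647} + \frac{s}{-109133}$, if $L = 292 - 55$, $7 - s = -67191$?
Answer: $- \frac{24007298585}{39031090051} \approx -0.61508$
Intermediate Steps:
$s = 67198$ ($s = 7 - -67191 = 7 + 67191 = 67198$)
$L = 237$ ($L = 292 - 55 = 237$)
$\frac{L}{357647} + \frac{s}{-109133} = \frac{237}{357647} + \frac{67198}{-109133} = 237 \cdot \frac{1}{357647} + 67198 \left(- \frac{1}{109133}\right) = \frac{237}{357647} - \frac{67198}{109133} = - \frac{24007298585}{39031090051}$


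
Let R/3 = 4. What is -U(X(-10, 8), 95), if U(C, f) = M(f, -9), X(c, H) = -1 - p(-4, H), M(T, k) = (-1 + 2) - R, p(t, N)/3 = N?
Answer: 11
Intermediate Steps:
p(t, N) = 3*N
R = 12 (R = 3*4 = 12)
M(T, k) = -11 (M(T, k) = (-1 + 2) - 1*12 = 1 - 12 = -11)
X(c, H) = -1 - 3*H
U(C, f) = -11
-U(X(-10, 8), 95) = -1*(-11) = 11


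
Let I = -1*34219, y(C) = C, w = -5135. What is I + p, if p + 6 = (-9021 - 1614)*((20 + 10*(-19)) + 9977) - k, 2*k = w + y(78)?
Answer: -208658283/2 ≈ -1.0433e+8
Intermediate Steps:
k = -5057/2 (k = (-5135 + 78)/2 = (½)*(-5057) = -5057/2 ≈ -2528.5)
p = -208589845/2 (p = -6 + ((-9021 - 1614)*((20 + 10*(-19)) + 9977) - 1*(-5057/2)) = -6 + (-10635*((20 - 190) + 9977) + 5057/2) = -6 + (-10635*(-170 + 9977) + 5057/2) = -6 + (-10635*9807 + 5057/2) = -6 + (-104297445 + 5057/2) = -6 - 208589833/2 = -208589845/2 ≈ -1.0429e+8)
I = -34219
I + p = -34219 - 208589845/2 = -208658283/2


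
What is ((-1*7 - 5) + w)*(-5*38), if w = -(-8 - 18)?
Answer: -2660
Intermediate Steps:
w = 26 (w = -1*(-26) = 26)
((-1*7 - 5) + w)*(-5*38) = ((-1*7 - 5) + 26)*(-5*38) = ((-7 - 5) + 26)*(-190) = (-12 + 26)*(-190) = 14*(-190) = -2660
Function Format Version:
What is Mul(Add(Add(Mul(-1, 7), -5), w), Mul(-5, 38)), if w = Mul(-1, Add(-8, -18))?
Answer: -2660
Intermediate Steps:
w = 26 (w = Mul(-1, -26) = 26)
Mul(Add(Add(Mul(-1, 7), -5), w), Mul(-5, 38)) = Mul(Add(Add(Mul(-1, 7), -5), 26), Mul(-5, 38)) = Mul(Add(Add(-7, -5), 26), -190) = Mul(Add(-12, 26), -190) = Mul(14, -190) = -2660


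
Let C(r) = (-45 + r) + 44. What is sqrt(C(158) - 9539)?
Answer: I*sqrt(9382) ≈ 96.861*I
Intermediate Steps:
C(r) = -1 + r
sqrt(C(158) - 9539) = sqrt((-1 + 158) - 9539) = sqrt(157 - 9539) = sqrt(-9382) = I*sqrt(9382)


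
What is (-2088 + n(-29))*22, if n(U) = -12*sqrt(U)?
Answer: -45936 - 264*I*sqrt(29) ≈ -45936.0 - 1421.7*I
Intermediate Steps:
(-2088 + n(-29))*22 = (-2088 - 12*I*sqrt(29))*22 = -45936 - 264*I*sqrt(29)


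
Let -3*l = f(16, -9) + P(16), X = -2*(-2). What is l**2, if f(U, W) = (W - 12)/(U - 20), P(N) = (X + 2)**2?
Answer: 3025/16 ≈ 189.06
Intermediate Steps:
X = 4
P(N) = 36 (P(N) = (4 + 2)**2 = 6**2 = 36)
f(U, W) = (-12 + W)/(-20 + U)
l = -55/4 (l = -((-12 - 9)/(-20 + 16) + 36)/3 = -(-21/(-4) + 36)/3 = -(-1/4*(-21) + 36)/3 = -(21/4 + 36)/3 = -1/3*165/4 = -55/4 ≈ -13.750)
l**2 = (-55/4)**2 = 3025/16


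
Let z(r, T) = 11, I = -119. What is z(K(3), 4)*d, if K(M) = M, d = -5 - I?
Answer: 1254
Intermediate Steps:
d = 114 (d = -5 - 1*(-119) = -5 + 119 = 114)
z(K(3), 4)*d = 11*114 = 1254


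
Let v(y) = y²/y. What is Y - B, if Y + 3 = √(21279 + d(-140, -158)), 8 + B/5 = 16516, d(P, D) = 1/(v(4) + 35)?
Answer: -82543 + √32365398/39 ≈ -82397.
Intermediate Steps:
v(y) = y
d(P, D) = 1/39 (d(P, D) = 1/(4 + 35) = 1/39)
B = 82540 (B = -40 + 5*16516 = -40 + 82580 = 82540)
Y = -3 + √32365398/39 (Y = -3 + √(21279 + 1/39) = -3 + √(829882/39) = -3 + √32365398/39 ≈ 142.87)
Y - B = (-3 + √32365398/39) - 1*82540 = (-3 + √32365398/39) - 82540 = -82543 + √32365398/39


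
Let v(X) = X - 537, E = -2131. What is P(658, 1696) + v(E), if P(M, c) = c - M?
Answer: -1630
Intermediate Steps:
v(X) = -537 + X
P(658, 1696) + v(E) = (1696 - 1*658) + (-537 - 2131) = (1696 - 658) - 2668 = 1038 - 2668 = -1630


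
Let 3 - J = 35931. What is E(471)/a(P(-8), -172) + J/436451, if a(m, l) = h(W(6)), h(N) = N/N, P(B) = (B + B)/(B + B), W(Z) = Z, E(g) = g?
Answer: 205532493/436451 ≈ 470.92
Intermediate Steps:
J = -35928 (J = 3 - 1*35931 = 3 - 35931 = -35928)
P(B) = 1 (P(B) = (2*B)/((2*B)) = (2*B)*(1/(2*B)) = 1)
h(N) = 1
a(m, l) = 1
E(471)/a(P(-8), -172) + J/436451 = 471/1 - 35928/436451 = 471*1 - 35928*1/436451 = 471 - 35928/436451 = 205532493/436451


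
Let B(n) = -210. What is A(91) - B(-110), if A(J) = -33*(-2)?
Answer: 276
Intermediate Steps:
A(J) = 66
A(91) - B(-110) = 66 - 1*(-210) = 66 + 210 = 276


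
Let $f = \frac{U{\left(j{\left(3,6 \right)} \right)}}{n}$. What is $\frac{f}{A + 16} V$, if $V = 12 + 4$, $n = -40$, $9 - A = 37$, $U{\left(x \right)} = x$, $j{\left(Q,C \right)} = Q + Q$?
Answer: $\frac{1}{5} \approx 0.2$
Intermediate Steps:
$j{\left(Q,C \right)} = 2 Q$
$A = -28$ ($A = 9 - 37 = -28$)
$V = 16$
$f = - \frac{3}{20}$ ($f = \frac{2 \cdot 3}{-40} = 6 \left(- \frac{1}{40}\right) = - \frac{3}{20} \approx -0.15$)
$\frac{f}{A + 16} V = - \frac{3}{20 \left(-28 + 16\right)} 16 = - \frac{3}{20 \left(-12\right)} 16 = \left(- \frac{3}{20}\right) \left(- \frac{1}{12}\right) 16 = \frac{1}{80} \cdot 16 = \frac{1}{5}$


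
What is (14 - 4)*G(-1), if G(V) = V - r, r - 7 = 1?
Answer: -90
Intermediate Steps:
r = 8 (r = 7 + 1 = 8)
G(V) = -8 + V (G(V) = V - 1*8 = V - 8 = -8 + V)
(14 - 4)*G(-1) = (14 - 4)*(-8 - 1) = 10*(-9) = -90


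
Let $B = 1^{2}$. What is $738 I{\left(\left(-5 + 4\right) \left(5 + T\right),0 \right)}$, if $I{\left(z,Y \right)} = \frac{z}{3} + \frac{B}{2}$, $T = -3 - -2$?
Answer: $-615$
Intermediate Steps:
$T = -1$ ($T = -3 + 2 = -1$)
$B = 1$
$I{\left(z,Y \right)} = \frac{1}{2} + \frac{z}{3}$ ($I{\left(z,Y \right)} = \frac{z}{3} + 1 \cdot \frac{1}{2} = z \frac{1}{3} + 1 \cdot \frac{1}{2} = \frac{z}{3} + \frac{1}{2} = \frac{1}{2} + \frac{z}{3}$)
$738 I{\left(\left(-5 + 4\right) \left(5 + T\right),0 \right)} = 738 \left(\frac{1}{2} + \frac{\left(-5 + 4\right) \left(5 - 1\right)}{3}\right) = 738 \left(\frac{1}{2} + \frac{\left(-1\right) 4}{3}\right) = 738 \left(\frac{1}{2} + \frac{1}{3} \left(-4\right)\right) = 738 \left(\frac{1}{2} - \frac{4}{3}\right) = 738 \left(- \frac{5}{6}\right) = -615$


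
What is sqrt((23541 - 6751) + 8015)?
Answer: 11*sqrt(205) ≈ 157.50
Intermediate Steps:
sqrt((23541 - 6751) + 8015) = sqrt(16790 + 8015) = sqrt(24805) = 11*sqrt(205)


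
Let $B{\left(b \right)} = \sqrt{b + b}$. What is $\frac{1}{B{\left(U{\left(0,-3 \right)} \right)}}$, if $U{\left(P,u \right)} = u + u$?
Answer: $- \frac{i \sqrt{3}}{6} \approx - 0.28868 i$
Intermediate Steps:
$U{\left(P,u \right)} = 2 u$
$B{\left(b \right)} = \sqrt{2} \sqrt{b}$ ($B{\left(b \right)} = \sqrt{2 b} = \sqrt{2} \sqrt{b}$)
$\frac{1}{B{\left(U{\left(0,-3 \right)} \right)}} = \frac{1}{\sqrt{2} \sqrt{2 \left(-3\right)}} = \frac{1}{\sqrt{2} \sqrt{-6}} = \frac{1}{\sqrt{2} i \sqrt{6}} = \frac{1}{2 i \sqrt{3}} = - \frac{i \sqrt{3}}{6}$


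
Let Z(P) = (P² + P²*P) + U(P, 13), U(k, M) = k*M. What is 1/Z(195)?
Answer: 1/7455435 ≈ 1.3413e-7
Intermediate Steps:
U(k, M) = M*k
Z(P) = P² + P³ + 13*P (Z(P) = (P² + P²*P) + 13*P = (P² + P³) + 13*P = P² + P³ + 13*P)
1/Z(195) = 1/(195*(13 + 195 + 195²)) = 1/(195*(13 + 195 + 38025)) = 1/(195*38233) = 1/7455435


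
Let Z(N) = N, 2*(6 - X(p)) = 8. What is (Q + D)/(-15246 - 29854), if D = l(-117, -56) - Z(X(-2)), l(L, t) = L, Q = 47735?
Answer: -11904/11275 ≈ -1.0558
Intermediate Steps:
X(p) = 2 (X(p) = 6 - ½*8 = 6 - 4 = 2)
D = -119 (D = -117 - 1*2 = -117 - 2 = -119)
(Q + D)/(-15246 - 29854) = (47735 - 119)/(-15246 - 29854) = 47616/(-45100) = 47616*(-1/45100) = -11904/11275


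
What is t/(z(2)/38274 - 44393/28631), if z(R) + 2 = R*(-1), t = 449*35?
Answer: -8610428389605/849606103 ≈ -10135.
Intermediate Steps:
t = 15715
z(R) = -2 - R (z(R) = -2 + R*(-1) = -2 - R)
t/(z(2)/38274 - 44393/28631) = 15715/((-2 - 1*2)/38274 - 44393/28631) = 15715/((-2 - 2)*(1/38274) - 44393*1/28631) = 15715/(-4*1/38274 - 44393/28631) = 15715/(-2/19137 - 44393/28631) = 15715/(-849606103/547911447) = 15715*(-547911447/849606103) = -8610428389605/849606103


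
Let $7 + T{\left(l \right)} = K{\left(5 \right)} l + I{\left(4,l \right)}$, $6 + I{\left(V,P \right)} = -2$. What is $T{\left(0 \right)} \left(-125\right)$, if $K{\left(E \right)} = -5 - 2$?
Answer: $1875$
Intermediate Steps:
$K{\left(E \right)} = -7$
$I{\left(V,P \right)} = -8$ ($I{\left(V,P \right)} = -6 - 2 = -8$)
$T{\left(l \right)} = -15 - 7 l$ ($T{\left(l \right)} = -7 - \left(8 + 7 l\right) = -15 - 7 l$)
$T{\left(0 \right)} \left(-125\right) = \left(-15 - 0\right) \left(-125\right) = \left(-15 + 0\right) \left(-125\right) = \left(-15\right) \left(-125\right) = 1875$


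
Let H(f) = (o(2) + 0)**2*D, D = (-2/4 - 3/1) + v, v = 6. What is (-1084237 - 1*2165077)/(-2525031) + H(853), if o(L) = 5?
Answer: 322127503/5050062 ≈ 63.787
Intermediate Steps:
D = 5/2 (D = (-2/4 - 3/1) + 6 = (-2*1/4 - 3*1) + 6 = (-1/2 - 3) + 6 = -7/2 + 6 = 5/2 ≈ 2.5000)
H(f) = 125/2 (H(f) = (5 + 0)**2*(5/2) = 5**2*(5/2) = 25*(5/2) = 125/2)
(-1084237 - 1*2165077)/(-2525031) + H(853) = (-1084237 - 1*2165077)/(-2525031) + 125/2 = (-1084237 - 2165077)*(-1/2525031) + 125/2 = -3249314*(-1/2525031) + 125/2 = 3249314/2525031 + 125/2 = 322127503/5050062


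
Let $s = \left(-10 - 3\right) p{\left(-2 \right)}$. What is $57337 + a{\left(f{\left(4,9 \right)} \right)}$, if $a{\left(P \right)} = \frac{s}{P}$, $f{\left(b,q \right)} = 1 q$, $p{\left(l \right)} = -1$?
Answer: $\frac{516046}{9} \approx 57338.0$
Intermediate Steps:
$f{\left(b,q \right)} = q$
$s = 13$ ($s = \left(-10 - 3\right) \left(-1\right) = \left(-13\right) \left(-1\right) = 13$)
$a{\left(P \right)} = \frac{13}{P}$
$57337 + a{\left(f{\left(4,9 \right)} \right)} = 57337 + \frac{13}{9} = \frac{516046}{9}$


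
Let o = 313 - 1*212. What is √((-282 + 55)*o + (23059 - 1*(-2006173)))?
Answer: 7*√40945 ≈ 1416.4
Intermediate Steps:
o = 101 (o = 313 - 212 = 101)
√((-282 + 55)*o + (23059 - 1*(-2006173))) = √((-282 + 55)*101 + (23059 - 1*(-2006173))) = √(-227*101 + (23059 + 2006173)) = √(-22927 + 2029232) = √2006305 = 7*√40945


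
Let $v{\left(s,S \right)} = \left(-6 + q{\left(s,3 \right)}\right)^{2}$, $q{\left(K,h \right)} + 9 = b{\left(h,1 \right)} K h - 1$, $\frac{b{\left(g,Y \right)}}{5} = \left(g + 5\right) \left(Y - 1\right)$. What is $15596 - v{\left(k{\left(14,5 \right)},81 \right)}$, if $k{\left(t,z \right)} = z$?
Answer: $15340$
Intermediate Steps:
$b{\left(g,Y \right)} = 5 \left(-1 + Y\right) \left(5 + g\right)$ ($b{\left(g,Y \right)} = 5 \left(g + 5\right) \left(Y - 1\right) = 5 \left(5 + g\right) \left(-1 + Y\right) = 5 \left(-1 + Y\right) \left(5 + g\right)$)
$q{\left(K,h \right)} = -10$ ($q{\left(K,h \right)} = -9 + \left(\left(-25 - 5 h + 25 \cdot 1 + 5 \cdot 1 h\right) K h - 1\right) = -9 + \left(\left(-25 - 5 h + 25 + 5 h\right) K h - 1\right) = -9 + \left(0 K h - 1\right) = -9 - \left(1 + 0 h\right) = -9 + \left(0 - 1\right) = -9 - 1 = -10$)
$v{\left(s,S \right)} = 256$ ($v{\left(s,S \right)} = \left(-6 - 10\right)^{2} = \left(-16\right)^{2} = 256$)
$15596 - v{\left(k{\left(14,5 \right)},81 \right)} = 15596 - 256 = 15340$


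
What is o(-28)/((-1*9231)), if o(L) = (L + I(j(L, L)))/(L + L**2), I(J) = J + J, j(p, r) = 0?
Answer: 1/249237 ≈ 4.0122e-6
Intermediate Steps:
I(J) = 2*J
o(L) = L/(L + L**2) (o(L) = (L + 2*0)/(L + L**2) = (L + 0)/(L + L**2) = L/(L + L**2))
o(-28)/((-1*9231)) = 1/((1 - 28)*((-1*9231))) = 1/(-27*(-9231)) = -1/27*(-1/9231) = 1/249237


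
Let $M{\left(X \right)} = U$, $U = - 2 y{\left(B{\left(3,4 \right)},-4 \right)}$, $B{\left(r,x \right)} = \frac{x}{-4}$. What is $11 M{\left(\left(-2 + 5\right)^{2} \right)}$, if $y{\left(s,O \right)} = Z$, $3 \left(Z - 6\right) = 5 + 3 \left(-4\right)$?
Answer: $- \frac{242}{3} \approx -80.667$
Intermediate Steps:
$Z = \frac{11}{3}$ ($Z = 6 + \frac{5 + 3 \left(-4\right)}{3} = 6 + \frac{5 - 12}{3} = 6 + \frac{1}{3} \left(-7\right) = 6 - \frac{7}{3} = \frac{11}{3} \approx 3.6667$)
$B{\left(r,x \right)} = - \frac{x}{4}$ ($B{\left(r,x \right)} = x \left(- \frac{1}{4}\right) = - \frac{x}{4}$)
$y{\left(s,O \right)} = \frac{11}{3}$
$U = - \frac{22}{3}$ ($U = \left(-2\right) \frac{11}{3} = - \frac{22}{3} \approx -7.3333$)
$M{\left(X \right)} = - \frac{22}{3}$
$11 M{\left(\left(-2 + 5\right)^{2} \right)} = 11 \left(- \frac{22}{3}\right) = - \frac{242}{3}$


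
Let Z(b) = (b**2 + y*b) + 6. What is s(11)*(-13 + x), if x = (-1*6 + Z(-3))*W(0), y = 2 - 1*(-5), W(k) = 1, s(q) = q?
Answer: -275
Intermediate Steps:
y = 7 (y = 2 + 5 = 7)
Z(b) = 6 + b**2 + 7*b (Z(b) = (b**2 + 7*b) + 6 = 6 + b**2 + 7*b)
x = -12 (x = (-1*6 + (6 + (-3)**2 + 7*(-3)))*1 = (-6 + (6 + 9 - 21))*1 = (-6 - 6)*1 = -12*1 = -12)
s(11)*(-13 + x) = 11*(-13 - 12) = 11*(-25) = -275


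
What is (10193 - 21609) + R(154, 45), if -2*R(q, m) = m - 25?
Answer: -11426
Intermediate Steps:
R(q, m) = 25/2 - m/2 (R(q, m) = -(m - 25)/2 = -(-25 + m)/2 = 25/2 - m/2)
(10193 - 21609) + R(154, 45) = (10193 - 21609) + (25/2 - ½*45) = -11416 + (25/2 - 45/2) = -11416 - 10 = -11426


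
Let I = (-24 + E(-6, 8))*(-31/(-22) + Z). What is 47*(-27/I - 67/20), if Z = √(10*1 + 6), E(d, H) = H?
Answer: -679667/4760 ≈ -142.79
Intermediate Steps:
Z = 4 (Z = √(10 + 6) = √16 = 4)
I = -952/11 (I = (-24 + 8)*(-31/(-22) + 4) = -16*(-31*(-1/22) + 4) = -16*(31/22 + 4) = -16*119/22 = -952/11 ≈ -86.545)
47*(-27/I - 67/20) = 47*(-27/(-952/11) - 67/20) = 47*(-27*(-11/952) - 67*1/20) = 47*(297/952 - 67/20) = 47*(-14461/4760) = -679667/4760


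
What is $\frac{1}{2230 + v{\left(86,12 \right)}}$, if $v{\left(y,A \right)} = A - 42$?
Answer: $\frac{1}{2200} \approx 0.00045455$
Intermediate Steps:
$v{\left(y,A \right)} = -42 + A$
$\frac{1}{2230 + v{\left(86,12 \right)}} = \frac{1}{2230 + \left(-42 + 12\right)} = \frac{1}{2230 - 30} = \frac{1}{2200}$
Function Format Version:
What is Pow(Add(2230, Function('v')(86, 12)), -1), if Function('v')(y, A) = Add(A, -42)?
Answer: Rational(1, 2200) ≈ 0.00045455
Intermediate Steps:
Function('v')(y, A) = Add(-42, A)
Pow(Add(2230, Function('v')(86, 12)), -1) = Pow(Add(2230, Add(-42, 12)), -1) = Pow(Add(2230, -30), -1) = Pow(2200, -1) = Rational(1, 2200)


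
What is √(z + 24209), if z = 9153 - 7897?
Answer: √25465 ≈ 159.58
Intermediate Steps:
z = 1256
√(z + 24209) = √(1256 + 24209) = √25465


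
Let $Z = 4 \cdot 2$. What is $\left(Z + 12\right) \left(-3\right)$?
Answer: $-60$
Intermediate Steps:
$Z = 8$
$\left(Z + 12\right) \left(-3\right) = \left(8 + 12\right) \left(-3\right) = 20 \left(-3\right) = -60$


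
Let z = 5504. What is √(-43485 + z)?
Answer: I*√37981 ≈ 194.89*I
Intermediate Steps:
√(-43485 + z) = √(-43485 + 5504) = √(-37981) = I*√37981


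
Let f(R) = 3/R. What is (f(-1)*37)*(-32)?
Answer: 3552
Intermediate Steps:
(f(-1)*37)*(-32) = ((3/(-1))*37)*(-32) = ((3*(-1))*37)*(-32) = -3*37*(-32) = -111*(-32) = 3552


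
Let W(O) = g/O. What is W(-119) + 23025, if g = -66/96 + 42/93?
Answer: 1359027717/59024 ≈ 23025.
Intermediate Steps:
g = -117/496 (g = -66*1/96 + 42*(1/93) = -11/16 + 14/31 = -117/496 ≈ -0.23589)
W(O) = -117/(496*O)
W(-119) + 23025 = -117/496/(-119) + 23025 = -117/496*(-1/119) + 23025 = 117/59024 + 23025 = 1359027717/59024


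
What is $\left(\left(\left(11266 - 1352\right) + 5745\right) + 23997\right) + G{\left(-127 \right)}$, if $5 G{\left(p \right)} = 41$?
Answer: $\frac{198321}{5} \approx 39664.0$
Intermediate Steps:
$G{\left(p \right)} = \frac{41}{5}$ ($G{\left(p \right)} = \frac{1}{5} \cdot 41 = \frac{41}{5}$)
$\left(\left(\left(11266 - 1352\right) + 5745\right) + 23997\right) + G{\left(-127 \right)} = \left(\left(\left(11266 - 1352\right) + 5745\right) + 23997\right) + \frac{41}{5} = \left(\left(9914 + 5745\right) + 23997\right) + \frac{41}{5} = \left(15659 + 23997\right) + \frac{41}{5} = 39656 + \frac{41}{5} = \frac{198321}{5}$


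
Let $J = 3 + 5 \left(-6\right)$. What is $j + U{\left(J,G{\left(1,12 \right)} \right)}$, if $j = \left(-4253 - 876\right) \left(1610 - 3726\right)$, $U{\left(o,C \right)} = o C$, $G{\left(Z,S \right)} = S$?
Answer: $10852640$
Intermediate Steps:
$J = -27$ ($J = 3 - 30 = -27$)
$U{\left(o,C \right)} = C o$
$j = 10852964$ ($j = \left(-5129\right) \left(-2116\right) = 10852964$)
$j + U{\left(J,G{\left(1,12 \right)} \right)} = 10852964 + 12 \left(-27\right) = 10852964 - 324 = 10852640$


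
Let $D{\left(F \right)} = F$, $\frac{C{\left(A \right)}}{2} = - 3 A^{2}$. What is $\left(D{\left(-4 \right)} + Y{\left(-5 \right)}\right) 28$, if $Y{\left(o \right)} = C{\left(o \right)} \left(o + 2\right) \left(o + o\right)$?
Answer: $-126112$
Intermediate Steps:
$C{\left(A \right)} = - 6 A^{2}$ ($C{\left(A \right)} = 2 \left(- 3 A^{2}\right) = - 6 A^{2}$)
$Y{\left(o \right)} = - 12 o^{3} \left(2 + o\right)$ ($Y{\left(o \right)} = - 6 o^{2} \left(o + 2\right) \left(o + o\right) = - 6 o^{2} \left(2 + o\right) 2 o = - 6 o^{2} \cdot 2 o \left(2 + o\right) = - 12 o^{3} \left(2 + o\right)$)
$\left(D{\left(-4 \right)} + Y{\left(-5 \right)}\right) 28 = \left(-4 + 12 \left(-5\right)^{3} \left(-2 - -5\right)\right) 28 = \left(-4 + 12 \left(-125\right) \left(-2 + 5\right)\right) 28 = \left(-4 + 12 \left(-125\right) 3\right) 28 = \left(-4 - 4500\right) 28 = \left(-4504\right) 28 = -126112$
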